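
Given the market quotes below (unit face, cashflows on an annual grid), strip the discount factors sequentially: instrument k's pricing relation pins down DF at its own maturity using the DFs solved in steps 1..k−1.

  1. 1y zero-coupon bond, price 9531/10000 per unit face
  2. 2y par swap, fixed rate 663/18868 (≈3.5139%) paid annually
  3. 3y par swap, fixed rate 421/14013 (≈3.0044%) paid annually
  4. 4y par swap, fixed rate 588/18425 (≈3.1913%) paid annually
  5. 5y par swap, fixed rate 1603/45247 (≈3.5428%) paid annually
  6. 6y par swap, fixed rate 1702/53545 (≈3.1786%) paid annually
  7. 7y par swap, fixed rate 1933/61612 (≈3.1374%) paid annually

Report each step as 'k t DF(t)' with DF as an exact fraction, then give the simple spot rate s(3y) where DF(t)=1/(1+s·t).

step 1 [1y] zero: DF = P = 9531/10000 ≈ 0.953100
step 2 [2y] swap r/1=663/18868: DF=(1 − 663/18868·(0.953100))/(1+663/18868) = 9337/10000 ≈ 0.933700
step 3 [3y] swap r/1=421/14013: DF=(1 − 421/14013·(0.953100+0.933700))/(1+421/14013) = 4579/5000 ≈ 0.915800
step 4 [4y] swap r/1=588/18425: DF=(1 − 588/18425·(0.953100+0.933700+0.915800))/(1+588/18425) = 1103/1250 ≈ 0.882400
step 5 [5y] swap r/1=1603/45247: DF=(1 − 1603/45247·(0.953100+0.933700+0.915800+0.882400))/(1+1603/45247) = 8397/10000 ≈ 0.839700
step 6 [6y] swap r/1=1702/53545: DF=(1 − 1702/53545·(0.953100+0.933700+0.915800+0.882400+0.839700))/(1+1702/53545) = 4149/5000 ≈ 0.829800
step 7 [7y] swap r/1=1933/61612: DF=(1 − 1933/61612·(0.953100+0.933700+0.915800+0.882400+0.839700+0.829800))/(1+1933/61612) = 8067/10000 ≈ 0.806700

1 1 9531/10000
2 2 9337/10000
3 3 4579/5000
4 4 1103/1250
5 5 8397/10000
6 6 4149/5000
7 7 8067/10000
s(3y) = (1/(4579/5000) − 1)/(3) = 421/13737 ≈ 3.0647%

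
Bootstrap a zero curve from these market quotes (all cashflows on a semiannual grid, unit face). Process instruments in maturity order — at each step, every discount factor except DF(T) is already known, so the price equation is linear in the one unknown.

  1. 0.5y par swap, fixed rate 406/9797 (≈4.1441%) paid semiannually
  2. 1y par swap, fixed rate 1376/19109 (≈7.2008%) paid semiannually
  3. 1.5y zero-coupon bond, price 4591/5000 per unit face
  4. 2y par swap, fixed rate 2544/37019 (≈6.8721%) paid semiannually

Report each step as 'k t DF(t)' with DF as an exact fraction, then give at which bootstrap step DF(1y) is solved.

step 1 [0.5y] swap r/2=203/9797: DF=(1 − 203/9797·(0))/(1+203/9797) = 9797/10000 ≈ 0.979700
step 2 [1y] swap r/2=688/19109: DF=(1 − 688/19109·(0.979700))/(1+688/19109) = 582/625 ≈ 0.931200
step 3 [1.5y] zero: DF = P = 4591/5000 ≈ 0.918200
step 4 [2y] swap r/2=1272/37019: DF=(1 − 1272/37019·(0.979700+0.931200+0.918200))/(1+1272/37019) = 1091/1250 ≈ 0.872800

1 1/2 9797/10000
2 1 582/625
3 3/2 4591/5000
4 2 1091/1250
DF(1y) is solved at step 2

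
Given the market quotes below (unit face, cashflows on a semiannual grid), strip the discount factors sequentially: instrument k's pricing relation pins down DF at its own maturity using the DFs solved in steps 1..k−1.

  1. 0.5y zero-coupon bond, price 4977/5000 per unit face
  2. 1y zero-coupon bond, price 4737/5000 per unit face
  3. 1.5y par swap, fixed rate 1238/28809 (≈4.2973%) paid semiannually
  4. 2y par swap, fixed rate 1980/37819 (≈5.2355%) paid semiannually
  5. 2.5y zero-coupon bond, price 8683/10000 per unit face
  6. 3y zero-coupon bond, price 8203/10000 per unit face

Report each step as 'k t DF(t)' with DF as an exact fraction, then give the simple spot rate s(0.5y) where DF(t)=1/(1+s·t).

step 1 [0.5y] zero: DF = P = 4977/5000 ≈ 0.995400
step 2 [1y] zero: DF = P = 4737/5000 ≈ 0.947400
step 3 [1.5y] swap r/2=619/28809: DF=(1 − 619/28809·(0.995400+0.947400))/(1+619/28809) = 9381/10000 ≈ 0.938100
step 4 [2y] swap r/2=990/37819: DF=(1 − 990/37819·(0.995400+0.947400+0.938100))/(1+990/37819) = 901/1000 ≈ 0.901000
step 5 [2.5y] zero: DF = P = 8683/10000 ≈ 0.868300
step 6 [3y] zero: DF = P = 8203/10000 ≈ 0.820300

1 1/2 4977/5000
2 1 4737/5000
3 3/2 9381/10000
4 2 901/1000
5 5/2 8683/10000
6 3 8203/10000
s(0.5y) = (1/(4977/5000) − 1)/(1/2) = 46/4977 ≈ 0.9243%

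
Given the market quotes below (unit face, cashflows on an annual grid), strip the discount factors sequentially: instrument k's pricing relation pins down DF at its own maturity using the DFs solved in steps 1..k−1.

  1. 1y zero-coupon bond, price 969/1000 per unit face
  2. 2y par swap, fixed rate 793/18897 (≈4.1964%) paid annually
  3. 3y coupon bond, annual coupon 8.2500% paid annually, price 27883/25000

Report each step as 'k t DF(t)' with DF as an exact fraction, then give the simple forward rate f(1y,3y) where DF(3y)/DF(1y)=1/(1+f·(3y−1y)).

1 1 969/1000
2 2 9207/10000
3 3 8863/10000
f(1y,3y) = ((969/1000)/(8863/10000) − 1)/(2) = 827/17726 ≈ 4.6655%

step 1 [1y] zero: DF = P = 969/1000 ≈ 0.969000
step 2 [2y] swap r/1=793/18897: DF=(1 − 793/18897·(0.969000))/(1+793/18897) = 9207/10000 ≈ 0.920700
step 3 [3y] bond c/1=33/400: DF=(27883/25000 − 33/400·(0.969000+0.920700))/(1+33/400) = 8863/10000 ≈ 0.886300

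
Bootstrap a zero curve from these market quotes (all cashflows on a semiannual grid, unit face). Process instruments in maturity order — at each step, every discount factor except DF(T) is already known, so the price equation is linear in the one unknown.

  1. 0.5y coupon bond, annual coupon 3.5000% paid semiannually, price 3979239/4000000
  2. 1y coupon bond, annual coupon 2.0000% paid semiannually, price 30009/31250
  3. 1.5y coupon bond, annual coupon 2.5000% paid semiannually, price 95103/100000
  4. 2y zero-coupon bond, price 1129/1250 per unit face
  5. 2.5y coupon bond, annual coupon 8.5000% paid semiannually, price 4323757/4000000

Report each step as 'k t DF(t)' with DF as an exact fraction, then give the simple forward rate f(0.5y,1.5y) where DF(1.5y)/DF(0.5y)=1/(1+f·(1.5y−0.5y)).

step 1 [0.5y] bond c/2=7/400: DF=(3979239/4000000 − 7/400·(0))/(1+7/400) = 9777/10000 ≈ 0.977700
step 2 [1y] bond c/2=1/100: DF=(30009/31250 − 1/100·(0.977700))/(1+1/100) = 9411/10000 ≈ 0.941100
step 3 [1.5y] bond c/2=1/80: DF=(95103/100000 − 1/80·(0.977700+0.941100))/(1+1/80) = 2289/2500 ≈ 0.915600
step 4 [2y] zero: DF = P = 1129/1250 ≈ 0.903200
step 5 [2.5y] bond c/2=17/400: DF=(4323757/4000000 − 17/400·(0.977700+0.941100+0.915600+0.903200))/(1+17/400) = 1769/2000 ≈ 0.884500

1 1/2 9777/10000
2 1 9411/10000
3 3/2 2289/2500
4 2 1129/1250
5 5/2 1769/2000
f(0.5y,1.5y) = ((9777/10000)/(2289/2500) − 1)/(1) = 207/3052 ≈ 6.7824%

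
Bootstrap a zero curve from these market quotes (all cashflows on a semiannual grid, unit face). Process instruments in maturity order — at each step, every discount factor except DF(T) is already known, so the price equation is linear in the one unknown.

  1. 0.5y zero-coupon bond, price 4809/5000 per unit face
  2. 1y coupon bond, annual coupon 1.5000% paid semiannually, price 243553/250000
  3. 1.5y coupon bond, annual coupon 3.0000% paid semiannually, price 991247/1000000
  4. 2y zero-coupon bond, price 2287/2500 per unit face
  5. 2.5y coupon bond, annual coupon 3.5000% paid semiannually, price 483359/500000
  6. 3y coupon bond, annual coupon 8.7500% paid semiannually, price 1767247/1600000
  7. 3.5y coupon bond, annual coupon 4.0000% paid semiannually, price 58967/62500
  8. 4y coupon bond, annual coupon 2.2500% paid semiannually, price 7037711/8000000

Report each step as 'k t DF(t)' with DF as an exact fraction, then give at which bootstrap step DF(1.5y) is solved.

step 1 [0.5y] zero: DF = P = 4809/5000 ≈ 0.961800
step 2 [1y] bond c/2=3/400: DF=(243553/250000 − 3/400·(0.961800))/(1+3/400) = 4799/5000 ≈ 0.959800
step 3 [1.5y] bond c/2=3/200: DF=(991247/1000000 − 3/200·(0.961800+0.959800))/(1+3/200) = 4741/5000 ≈ 0.948200
step 4 [2y] zero: DF = P = 2287/2500 ≈ 0.914800
step 5 [2.5y] bond c/2=7/400: DF=(483359/500000 − 7/400·(0.961800+0.959800+0.948200+0.914800))/(1+7/400) = 177/200 ≈ 0.885000
step 6 [3y] bond c/2=7/160: DF=(1767247/1600000 − 7/160·(0.961800+0.959800+0.948200+0.914800+0.885000))/(1+7/160) = 69/80 ≈ 0.862500
step 7 [3.5y] bond c/2=1/50: DF=(58967/62500 − 1/50·(0.961800+0.959800+0.948200+0.914800+0.885000+0.862500))/(1+1/50) = 1633/2000 ≈ 0.816500
step 8 [4y] bond c/2=9/800: DF=(7037711/8000000 − 9/800·(0.961800+0.959800+0.948200+0.914800+0.885000+0.862500+0.816500))/(1+9/800) = 7993/10000 ≈ 0.799300

1 1/2 4809/5000
2 1 4799/5000
3 3/2 4741/5000
4 2 2287/2500
5 5/2 177/200
6 3 69/80
7 7/2 1633/2000
8 4 7993/10000
DF(1.5y) is solved at step 3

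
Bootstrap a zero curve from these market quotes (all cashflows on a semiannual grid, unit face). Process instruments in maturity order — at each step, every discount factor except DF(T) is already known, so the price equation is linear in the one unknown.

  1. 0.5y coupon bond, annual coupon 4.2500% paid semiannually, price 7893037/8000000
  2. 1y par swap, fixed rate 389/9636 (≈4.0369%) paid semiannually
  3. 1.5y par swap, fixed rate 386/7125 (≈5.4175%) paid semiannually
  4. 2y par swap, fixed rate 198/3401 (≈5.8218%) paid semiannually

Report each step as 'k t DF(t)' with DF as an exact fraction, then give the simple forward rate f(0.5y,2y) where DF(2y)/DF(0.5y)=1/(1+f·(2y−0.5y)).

1 1/2 9661/10000
2 1 9611/10000
3 3/2 2307/2500
4 2 8911/10000
f(0.5y,2y) = ((9661/10000)/(8911/10000) − 1)/(3/2) = 500/8911 ≈ 5.6110%

step 1 [0.5y] bond c/2=17/800: DF=(7893037/8000000 − 17/800·(0))/(1+17/800) = 9661/10000 ≈ 0.966100
step 2 [1y] swap r/2=389/19272: DF=(1 − 389/19272·(0.966100))/(1+389/19272) = 9611/10000 ≈ 0.961100
step 3 [1.5y] swap r/2=193/7125: DF=(1 − 193/7125·(0.966100+0.961100))/(1+193/7125) = 2307/2500 ≈ 0.922800
step 4 [2y] swap r/2=99/3401: DF=(1 − 99/3401·(0.966100+0.961100+0.922800))/(1+99/3401) = 8911/10000 ≈ 0.891100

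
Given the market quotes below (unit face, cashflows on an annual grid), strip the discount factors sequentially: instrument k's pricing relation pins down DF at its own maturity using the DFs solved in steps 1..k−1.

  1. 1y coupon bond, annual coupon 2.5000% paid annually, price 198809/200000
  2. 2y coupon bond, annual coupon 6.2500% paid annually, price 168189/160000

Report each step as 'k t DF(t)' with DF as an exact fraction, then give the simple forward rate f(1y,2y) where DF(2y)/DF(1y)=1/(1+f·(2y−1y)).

1 1 4849/5000
2 2 9323/10000
f(1y,2y) = ((4849/5000)/(9323/10000) − 1)/(1) = 375/9323 ≈ 4.0223%

step 1 [1y] bond c/1=1/40: DF=(198809/200000 − 1/40·(0))/(1+1/40) = 4849/5000 ≈ 0.969800
step 2 [2y] bond c/1=1/16: DF=(168189/160000 − 1/16·(0.969800))/(1+1/16) = 9323/10000 ≈ 0.932300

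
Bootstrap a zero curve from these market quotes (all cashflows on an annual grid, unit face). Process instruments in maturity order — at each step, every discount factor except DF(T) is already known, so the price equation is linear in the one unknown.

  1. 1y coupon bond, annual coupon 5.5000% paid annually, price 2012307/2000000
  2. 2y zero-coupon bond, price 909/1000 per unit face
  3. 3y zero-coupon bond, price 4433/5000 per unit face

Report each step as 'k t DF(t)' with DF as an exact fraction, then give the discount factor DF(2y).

step 1 [1y] bond c/1=11/200: DF=(2012307/2000000 − 11/200·(0))/(1+11/200) = 9537/10000 ≈ 0.953700
step 2 [2y] zero: DF = P = 909/1000 ≈ 0.909000
step 3 [3y] zero: DF = P = 4433/5000 ≈ 0.886600

1 1 9537/10000
2 2 909/1000
3 3 4433/5000
DF(2y) = 909/1000 ≈ 0.909000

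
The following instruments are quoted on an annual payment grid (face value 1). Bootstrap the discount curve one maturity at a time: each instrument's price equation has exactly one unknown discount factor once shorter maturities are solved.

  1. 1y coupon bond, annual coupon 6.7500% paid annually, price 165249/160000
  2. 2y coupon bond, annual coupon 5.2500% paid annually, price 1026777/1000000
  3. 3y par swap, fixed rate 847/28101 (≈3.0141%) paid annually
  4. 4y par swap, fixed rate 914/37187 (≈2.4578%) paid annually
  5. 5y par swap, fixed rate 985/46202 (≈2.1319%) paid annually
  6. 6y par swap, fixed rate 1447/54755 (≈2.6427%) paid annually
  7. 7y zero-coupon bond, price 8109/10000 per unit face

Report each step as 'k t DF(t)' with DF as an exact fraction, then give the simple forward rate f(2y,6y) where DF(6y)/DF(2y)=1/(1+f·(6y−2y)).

step 1 [1y] bond c/1=27/400: DF=(165249/160000 − 27/400·(0))/(1+27/400) = 387/400 ≈ 0.967500
step 2 [2y] bond c/1=21/400: DF=(1026777/1000000 − 21/400·(0.967500))/(1+21/400) = 9273/10000 ≈ 0.927300
step 3 [3y] swap r/1=847/28101: DF=(1 − 847/28101·(0.967500+0.927300))/(1+847/28101) = 9153/10000 ≈ 0.915300
step 4 [4y] swap r/1=914/37187: DF=(1 − 914/37187·(0.967500+0.927300+0.915300))/(1+914/37187) = 4543/5000 ≈ 0.908600
step 5 [5y] swap r/1=985/46202: DF=(1 − 985/46202·(0.967500+0.927300+0.915300+0.908600))/(1+985/46202) = 1803/2000 ≈ 0.901500
step 6 [6y] swap r/1=1447/54755: DF=(1 − 1447/54755·(0.967500+0.927300+0.915300+0.908600+0.901500))/(1+1447/54755) = 8553/10000 ≈ 0.855300
step 7 [7y] zero: DF = P = 8109/10000 ≈ 0.810900

1 1 387/400
2 2 9273/10000
3 3 9153/10000
4 4 4543/5000
5 5 1803/2000
6 6 8553/10000
7 7 8109/10000
f(2y,6y) = ((9273/10000)/(8553/10000) − 1)/(4) = 60/2851 ≈ 2.1045%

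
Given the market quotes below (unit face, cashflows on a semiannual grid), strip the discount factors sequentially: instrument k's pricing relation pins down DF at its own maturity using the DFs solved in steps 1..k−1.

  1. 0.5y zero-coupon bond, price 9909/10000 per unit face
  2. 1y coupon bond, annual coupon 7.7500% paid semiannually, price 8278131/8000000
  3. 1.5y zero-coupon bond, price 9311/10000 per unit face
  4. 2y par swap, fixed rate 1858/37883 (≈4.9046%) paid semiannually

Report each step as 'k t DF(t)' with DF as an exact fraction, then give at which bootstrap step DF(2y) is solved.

step 1 [0.5y] zero: DF = P = 9909/10000 ≈ 0.990900
step 2 [1y] bond c/2=31/800: DF=(8278131/8000000 − 31/800·(0.990900))/(1+31/800) = 1199/1250 ≈ 0.959200
step 3 [1.5y] zero: DF = P = 9311/10000 ≈ 0.931100
step 4 [2y] swap r/2=929/37883: DF=(1 − 929/37883·(0.990900+0.959200+0.931100))/(1+929/37883) = 9071/10000 ≈ 0.907100

1 1/2 9909/10000
2 1 1199/1250
3 3/2 9311/10000
4 2 9071/10000
DF(2y) is solved at step 4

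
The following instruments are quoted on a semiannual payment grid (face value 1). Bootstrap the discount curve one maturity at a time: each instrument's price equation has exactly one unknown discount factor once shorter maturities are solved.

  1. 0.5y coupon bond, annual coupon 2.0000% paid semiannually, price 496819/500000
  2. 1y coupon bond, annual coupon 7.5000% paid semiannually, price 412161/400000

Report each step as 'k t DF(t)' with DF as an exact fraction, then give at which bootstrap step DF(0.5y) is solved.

step 1 [0.5y] bond c/2=1/100: DF=(496819/500000 − 1/100·(0))/(1+1/100) = 4919/5000 ≈ 0.983800
step 2 [1y] bond c/2=3/80: DF=(412161/400000 − 3/80·(0.983800))/(1+3/80) = 1197/1250 ≈ 0.957600

1 1/2 4919/5000
2 1 1197/1250
DF(0.5y) is solved at step 1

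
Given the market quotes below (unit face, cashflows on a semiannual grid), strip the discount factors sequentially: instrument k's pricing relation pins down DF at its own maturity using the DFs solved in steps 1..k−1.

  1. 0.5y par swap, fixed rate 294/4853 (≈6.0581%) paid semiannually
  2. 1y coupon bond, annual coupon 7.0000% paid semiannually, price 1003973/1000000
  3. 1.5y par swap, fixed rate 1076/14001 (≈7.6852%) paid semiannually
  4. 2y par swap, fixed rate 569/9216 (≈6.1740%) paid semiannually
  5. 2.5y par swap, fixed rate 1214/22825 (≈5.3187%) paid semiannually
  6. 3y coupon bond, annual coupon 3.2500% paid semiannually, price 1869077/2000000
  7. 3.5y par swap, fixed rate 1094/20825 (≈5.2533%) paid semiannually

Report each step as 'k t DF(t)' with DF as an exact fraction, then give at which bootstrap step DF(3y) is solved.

step 1 [0.5y] swap r/2=147/4853: DF=(1 − 147/4853·(0))/(1+147/4853) = 4853/5000 ≈ 0.970600
step 2 [1y] bond c/2=7/200: DF=(1003973/1000000 − 7/200·(0.970600))/(1+7/200) = 2343/2500 ≈ 0.937200
step 3 [1.5y] swap r/2=538/14001: DF=(1 − 538/14001·(0.970600+0.937200))/(1+538/14001) = 2231/2500 ≈ 0.892400
step 4 [2y] swap r/2=569/18432: DF=(1 − 569/18432·(0.970600+0.937200+0.892400))/(1+569/18432) = 4431/5000 ≈ 0.886200
step 5 [2.5y] swap r/2=607/22825: DF=(1 − 607/22825·(0.970600+0.937200+0.892400+0.886200))/(1+607/22825) = 4393/5000 ≈ 0.878600
step 6 [3y] bond c/2=13/800: DF=(1869077/2000000 − 13/800·(0.970600+0.937200+0.892400+0.886200+0.878600))/(1+13/800) = 4233/5000 ≈ 0.846600
step 7 [3.5y] swap r/2=547/20825: DF=(1 − 547/20825·(0.970600+0.937200+0.892400+0.886200+0.878600+0.846600))/(1+547/20825) = 8359/10000 ≈ 0.835900

1 1/2 4853/5000
2 1 2343/2500
3 3/2 2231/2500
4 2 4431/5000
5 5/2 4393/5000
6 3 4233/5000
7 7/2 8359/10000
DF(3y) is solved at step 6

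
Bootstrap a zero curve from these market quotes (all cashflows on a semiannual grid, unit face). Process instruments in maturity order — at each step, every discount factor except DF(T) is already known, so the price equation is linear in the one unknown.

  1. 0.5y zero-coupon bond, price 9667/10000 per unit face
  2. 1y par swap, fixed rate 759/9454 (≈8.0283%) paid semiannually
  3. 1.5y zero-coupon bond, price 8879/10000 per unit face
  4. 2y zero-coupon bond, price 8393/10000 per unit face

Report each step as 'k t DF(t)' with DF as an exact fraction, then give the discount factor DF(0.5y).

step 1 [0.5y] zero: DF = P = 9667/10000 ≈ 0.966700
step 2 [1y] swap r/2=759/18908: DF=(1 − 759/18908·(0.966700))/(1+759/18908) = 9241/10000 ≈ 0.924100
step 3 [1.5y] zero: DF = P = 8879/10000 ≈ 0.887900
step 4 [2y] zero: DF = P = 8393/10000 ≈ 0.839300

1 1/2 9667/10000
2 1 9241/10000
3 3/2 8879/10000
4 2 8393/10000
DF(0.5y) = 9667/10000 ≈ 0.966700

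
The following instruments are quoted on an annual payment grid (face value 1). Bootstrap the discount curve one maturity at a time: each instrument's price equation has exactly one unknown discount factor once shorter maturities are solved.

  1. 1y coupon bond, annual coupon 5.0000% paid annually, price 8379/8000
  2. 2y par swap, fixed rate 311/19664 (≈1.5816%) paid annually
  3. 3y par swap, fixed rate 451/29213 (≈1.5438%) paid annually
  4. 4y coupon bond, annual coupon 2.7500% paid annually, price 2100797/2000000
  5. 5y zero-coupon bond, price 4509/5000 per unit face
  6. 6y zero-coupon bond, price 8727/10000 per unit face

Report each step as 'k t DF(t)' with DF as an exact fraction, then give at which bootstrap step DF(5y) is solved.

1 1 399/400
2 2 9689/10000
3 3 9549/10000
4 4 9441/10000
5 5 4509/5000
6 6 8727/10000
DF(5y) is solved at step 5

step 1 [1y] bond c/1=1/20: DF=(8379/8000 − 1/20·(0))/(1+1/20) = 399/400 ≈ 0.997500
step 2 [2y] swap r/1=311/19664: DF=(1 − 311/19664·(0.997500))/(1+311/19664) = 9689/10000 ≈ 0.968900
step 3 [3y] swap r/1=451/29213: DF=(1 − 451/29213·(0.997500+0.968900))/(1+451/29213) = 9549/10000 ≈ 0.954900
step 4 [4y] bond c/1=11/400: DF=(2100797/2000000 − 11/400·(0.997500+0.968900+0.954900))/(1+11/400) = 9441/10000 ≈ 0.944100
step 5 [5y] zero: DF = P = 4509/5000 ≈ 0.901800
step 6 [6y] zero: DF = P = 8727/10000 ≈ 0.872700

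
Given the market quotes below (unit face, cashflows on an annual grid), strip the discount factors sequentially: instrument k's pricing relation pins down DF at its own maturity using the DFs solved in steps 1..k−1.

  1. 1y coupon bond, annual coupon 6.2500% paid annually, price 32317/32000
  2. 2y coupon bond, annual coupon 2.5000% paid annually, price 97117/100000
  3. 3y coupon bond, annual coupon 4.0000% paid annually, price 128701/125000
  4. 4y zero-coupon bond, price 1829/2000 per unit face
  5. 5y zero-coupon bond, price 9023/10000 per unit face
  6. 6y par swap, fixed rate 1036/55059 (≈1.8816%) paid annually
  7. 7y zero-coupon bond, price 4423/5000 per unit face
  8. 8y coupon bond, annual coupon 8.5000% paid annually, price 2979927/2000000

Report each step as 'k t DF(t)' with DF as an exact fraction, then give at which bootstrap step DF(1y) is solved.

1 1 1901/2000
2 2 9243/10000
3 3 9179/10000
4 4 1829/2000
5 5 9023/10000
6 6 2241/2500
7 7 4423/5000
8 8 4363/5000
DF(1y) is solved at step 1

step 1 [1y] bond c/1=1/16: DF=(32317/32000 − 1/16·(0))/(1+1/16) = 1901/2000 ≈ 0.950500
step 2 [2y] bond c/1=1/40: DF=(97117/100000 − 1/40·(0.950500))/(1+1/40) = 9243/10000 ≈ 0.924300
step 3 [3y] bond c/1=1/25: DF=(128701/125000 − 1/25·(0.950500+0.924300))/(1+1/25) = 9179/10000 ≈ 0.917900
step 4 [4y] zero: DF = P = 1829/2000 ≈ 0.914500
step 5 [5y] zero: DF = P = 9023/10000 ≈ 0.902300
step 6 [6y] swap r/1=1036/55059: DF=(1 − 1036/55059·(0.950500+0.924300+0.917900+0.914500+0.902300))/(1+1036/55059) = 2241/2500 ≈ 0.896400
step 7 [7y] zero: DF = P = 4423/5000 ≈ 0.884600
step 8 [8y] bond c/1=17/200: DF=(2979927/2000000 − 17/200·(0.950500+0.924300+0.917900+0.914500+0.902300+0.896400+0.884600))/(1+17/200) = 4363/5000 ≈ 0.872600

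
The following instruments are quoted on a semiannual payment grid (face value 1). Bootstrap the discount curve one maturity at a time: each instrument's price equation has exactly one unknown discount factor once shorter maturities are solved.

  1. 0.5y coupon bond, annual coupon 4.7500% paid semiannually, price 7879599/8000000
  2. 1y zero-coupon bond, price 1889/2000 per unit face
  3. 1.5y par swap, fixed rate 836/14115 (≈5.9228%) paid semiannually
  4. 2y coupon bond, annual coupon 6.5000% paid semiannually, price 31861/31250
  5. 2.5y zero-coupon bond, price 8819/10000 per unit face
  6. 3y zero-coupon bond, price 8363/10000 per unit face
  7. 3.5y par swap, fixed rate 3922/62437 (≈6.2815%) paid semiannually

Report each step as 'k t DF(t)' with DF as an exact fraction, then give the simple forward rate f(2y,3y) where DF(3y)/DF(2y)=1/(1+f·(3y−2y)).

1 1/2 9621/10000
2 1 1889/2000
3 3/2 2291/2500
4 2 4493/5000
5 5/2 8819/10000
6 3 8363/10000
7 7/2 8039/10000
f(2y,3y) = ((4493/5000)/(8363/10000) − 1)/(1) = 623/8363 ≈ 7.4495%

step 1 [0.5y] bond c/2=19/800: DF=(7879599/8000000 − 19/800·(0))/(1+19/800) = 9621/10000 ≈ 0.962100
step 2 [1y] zero: DF = P = 1889/2000 ≈ 0.944500
step 3 [1.5y] swap r/2=418/14115: DF=(1 − 418/14115·(0.962100+0.944500))/(1+418/14115) = 2291/2500 ≈ 0.916400
step 4 [2y] bond c/2=13/400: DF=(31861/31250 − 13/400·(0.962100+0.944500+0.916400))/(1+13/400) = 4493/5000 ≈ 0.898600
step 5 [2.5y] zero: DF = P = 8819/10000 ≈ 0.881900
step 6 [3y] zero: DF = P = 8363/10000 ≈ 0.836300
step 7 [3.5y] swap r/2=1961/62437: DF=(1 − 1961/62437·(0.962100+0.944500+0.916400+0.898600+0.881900+0.836300))/(1+1961/62437) = 8039/10000 ≈ 0.803900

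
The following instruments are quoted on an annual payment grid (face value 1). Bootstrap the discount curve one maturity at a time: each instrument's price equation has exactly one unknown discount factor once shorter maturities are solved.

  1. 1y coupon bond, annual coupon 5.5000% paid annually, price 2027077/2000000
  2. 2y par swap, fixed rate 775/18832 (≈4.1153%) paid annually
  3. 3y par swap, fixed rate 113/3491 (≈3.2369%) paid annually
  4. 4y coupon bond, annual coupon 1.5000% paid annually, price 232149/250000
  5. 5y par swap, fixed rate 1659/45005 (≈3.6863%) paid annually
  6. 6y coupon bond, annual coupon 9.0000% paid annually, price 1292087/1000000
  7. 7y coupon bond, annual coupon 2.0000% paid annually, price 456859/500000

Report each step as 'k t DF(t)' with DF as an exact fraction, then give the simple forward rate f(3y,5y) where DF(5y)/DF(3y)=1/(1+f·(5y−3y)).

1 1 9607/10000
2 2 369/400
3 3 1137/1250
4 4 546/625
5 5 8341/10000
6 6 4069/5000
7 7 1979/2500
f(3y,5y) = ((1137/1250)/(8341/10000) − 1)/(2) = 755/16682 ≈ 4.5258%

step 1 [1y] bond c/1=11/200: DF=(2027077/2000000 − 11/200·(0))/(1+11/200) = 9607/10000 ≈ 0.960700
step 2 [2y] swap r/1=775/18832: DF=(1 − 775/18832·(0.960700))/(1+775/18832) = 369/400 ≈ 0.922500
step 3 [3y] swap r/1=113/3491: DF=(1 − 113/3491·(0.960700+0.922500))/(1+113/3491) = 1137/1250 ≈ 0.909600
step 4 [4y] bond c/1=3/200: DF=(232149/250000 − 3/200·(0.960700+0.922500+0.909600))/(1+3/200) = 546/625 ≈ 0.873600
step 5 [5y] swap r/1=1659/45005: DF=(1 − 1659/45005·(0.960700+0.922500+0.909600+0.873600))/(1+1659/45005) = 8341/10000 ≈ 0.834100
step 6 [6y] bond c/1=9/100: DF=(1292087/1000000 − 9/100·(0.960700+0.922500+0.909600+0.873600+0.834100))/(1+9/100) = 4069/5000 ≈ 0.813800
step 7 [7y] bond c/1=1/50: DF=(456859/500000 − 1/50·(0.960700+0.922500+0.909600+0.873600+0.834100+0.813800))/(1+1/50) = 1979/2500 ≈ 0.791600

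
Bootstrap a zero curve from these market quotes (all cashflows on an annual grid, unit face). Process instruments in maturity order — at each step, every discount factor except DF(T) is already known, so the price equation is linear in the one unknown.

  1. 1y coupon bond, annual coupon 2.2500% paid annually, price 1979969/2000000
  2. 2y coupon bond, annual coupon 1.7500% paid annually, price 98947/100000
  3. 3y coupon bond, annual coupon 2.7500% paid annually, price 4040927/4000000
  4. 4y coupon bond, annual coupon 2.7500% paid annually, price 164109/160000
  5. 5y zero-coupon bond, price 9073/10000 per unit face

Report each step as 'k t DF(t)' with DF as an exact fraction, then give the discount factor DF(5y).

step 1 [1y] bond c/1=9/400: DF=(1979969/2000000 − 9/400·(0))/(1+9/400) = 4841/5000 ≈ 0.968200
step 2 [2y] bond c/1=7/400: DF=(98947/100000 − 7/400·(0.968200))/(1+7/400) = 4779/5000 ≈ 0.955800
step 3 [3y] bond c/1=11/400: DF=(4040927/4000000 − 11/400·(0.968200+0.955800))/(1+11/400) = 9317/10000 ≈ 0.931700
step 4 [4y] bond c/1=11/400: DF=(164109/160000 − 11/400·(0.968200+0.955800+0.931700))/(1+11/400) = 4609/5000 ≈ 0.921800
step 5 [5y] zero: DF = P = 9073/10000 ≈ 0.907300

1 1 4841/5000
2 2 4779/5000
3 3 9317/10000
4 4 4609/5000
5 5 9073/10000
DF(5y) = 9073/10000 ≈ 0.907300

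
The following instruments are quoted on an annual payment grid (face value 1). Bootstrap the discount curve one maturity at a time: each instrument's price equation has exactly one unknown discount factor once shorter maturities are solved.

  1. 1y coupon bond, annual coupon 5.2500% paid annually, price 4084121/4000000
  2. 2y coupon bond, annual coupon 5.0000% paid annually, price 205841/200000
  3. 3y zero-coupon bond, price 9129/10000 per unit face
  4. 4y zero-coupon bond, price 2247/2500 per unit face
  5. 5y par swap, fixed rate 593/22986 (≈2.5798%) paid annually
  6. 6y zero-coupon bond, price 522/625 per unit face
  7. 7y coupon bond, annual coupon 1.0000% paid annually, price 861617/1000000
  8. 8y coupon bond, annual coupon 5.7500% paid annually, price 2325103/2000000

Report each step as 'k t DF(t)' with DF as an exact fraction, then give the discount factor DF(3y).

step 1 [1y] bond c/1=21/400: DF=(4084121/4000000 − 21/400·(0))/(1+21/400) = 9701/10000 ≈ 0.970100
step 2 [2y] bond c/1=1/20: DF=(205841/200000 − 1/20·(0.970100))/(1+1/20) = 467/500 ≈ 0.934000
step 3 [3y] zero: DF = P = 9129/10000 ≈ 0.912900
step 4 [4y] zero: DF = P = 2247/2500 ≈ 0.898800
step 5 [5y] swap r/1=593/22986: DF=(1 − 593/22986·(0.970100+0.934000+0.912900+0.898800))/(1+593/22986) = 4407/5000 ≈ 0.881400
step 6 [6y] zero: DF = P = 522/625 ≈ 0.835200
step 7 [7y] bond c/1=1/100: DF=(861617/1000000 − 1/100·(0.970100+0.934000+0.912900+0.898800+0.881400+0.835200))/(1+1/100) = 7993/10000 ≈ 0.799300
step 8 [8y] bond c/1=23/400: DF=(2325103/2000000 − 23/400·(0.970100+0.934000+0.912900+0.898800+0.881400+0.835200+0.799300))/(1+23/400) = 1521/2000 ≈ 0.760500

1 1 9701/10000
2 2 467/500
3 3 9129/10000
4 4 2247/2500
5 5 4407/5000
6 6 522/625
7 7 7993/10000
8 8 1521/2000
DF(3y) = 9129/10000 ≈ 0.912900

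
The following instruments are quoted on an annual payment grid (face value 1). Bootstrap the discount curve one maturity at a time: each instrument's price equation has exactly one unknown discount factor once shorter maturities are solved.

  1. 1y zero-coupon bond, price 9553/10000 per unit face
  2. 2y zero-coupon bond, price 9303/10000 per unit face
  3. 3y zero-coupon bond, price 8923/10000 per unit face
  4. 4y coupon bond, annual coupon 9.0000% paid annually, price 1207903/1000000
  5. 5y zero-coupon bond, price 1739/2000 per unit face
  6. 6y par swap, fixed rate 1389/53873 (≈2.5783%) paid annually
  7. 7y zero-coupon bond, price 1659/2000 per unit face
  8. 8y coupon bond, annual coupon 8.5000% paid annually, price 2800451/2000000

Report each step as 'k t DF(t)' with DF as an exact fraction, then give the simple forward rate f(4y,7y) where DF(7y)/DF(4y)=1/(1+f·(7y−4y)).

step 1 [1y] zero: DF = P = 9553/10000 ≈ 0.955300
step 2 [2y] zero: DF = P = 9303/10000 ≈ 0.930300
step 3 [3y] zero: DF = P = 8923/10000 ≈ 0.892300
step 4 [4y] bond c/1=9/100: DF=(1207903/1000000 − 9/100·(0.955300+0.930300+0.892300))/(1+9/100) = 2197/2500 ≈ 0.878800
step 5 [5y] zero: DF = P = 1739/2000 ≈ 0.869500
step 6 [6y] swap r/1=1389/53873: DF=(1 − 1389/53873·(0.955300+0.930300+0.892300+0.878800+0.869500))/(1+1389/53873) = 8611/10000 ≈ 0.861100
step 7 [7y] zero: DF = P = 1659/2000 ≈ 0.829500
step 8 [8y] bond c/1=17/200: DF=(2800451/2000000 − 17/200·(0.955300+0.930300+0.892300+0.878800+0.869500+0.861100+0.829500))/(1+17/200) = 1607/2000 ≈ 0.803500

1 1 9553/10000
2 2 9303/10000
3 3 8923/10000
4 4 2197/2500
5 5 1739/2000
6 6 8611/10000
7 7 1659/2000
8 8 1607/2000
f(4y,7y) = ((2197/2500)/(1659/2000) − 1)/(3) = 493/24885 ≈ 1.9811%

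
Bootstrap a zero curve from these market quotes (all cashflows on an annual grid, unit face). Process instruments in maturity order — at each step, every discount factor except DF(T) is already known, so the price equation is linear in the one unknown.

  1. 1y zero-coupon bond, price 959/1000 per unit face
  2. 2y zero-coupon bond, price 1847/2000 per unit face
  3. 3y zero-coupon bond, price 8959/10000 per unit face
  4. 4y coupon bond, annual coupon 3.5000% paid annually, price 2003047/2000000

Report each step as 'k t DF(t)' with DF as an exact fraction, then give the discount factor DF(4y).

step 1 [1y] zero: DF = P = 959/1000 ≈ 0.959000
step 2 [2y] zero: DF = P = 1847/2000 ≈ 0.923500
step 3 [3y] zero: DF = P = 8959/10000 ≈ 0.895900
step 4 [4y] bond c/1=7/200: DF=(2003047/2000000 − 7/200·(0.959000+0.923500+0.895900))/(1+7/200) = 8737/10000 ≈ 0.873700

1 1 959/1000
2 2 1847/2000
3 3 8959/10000
4 4 8737/10000
DF(4y) = 8737/10000 ≈ 0.873700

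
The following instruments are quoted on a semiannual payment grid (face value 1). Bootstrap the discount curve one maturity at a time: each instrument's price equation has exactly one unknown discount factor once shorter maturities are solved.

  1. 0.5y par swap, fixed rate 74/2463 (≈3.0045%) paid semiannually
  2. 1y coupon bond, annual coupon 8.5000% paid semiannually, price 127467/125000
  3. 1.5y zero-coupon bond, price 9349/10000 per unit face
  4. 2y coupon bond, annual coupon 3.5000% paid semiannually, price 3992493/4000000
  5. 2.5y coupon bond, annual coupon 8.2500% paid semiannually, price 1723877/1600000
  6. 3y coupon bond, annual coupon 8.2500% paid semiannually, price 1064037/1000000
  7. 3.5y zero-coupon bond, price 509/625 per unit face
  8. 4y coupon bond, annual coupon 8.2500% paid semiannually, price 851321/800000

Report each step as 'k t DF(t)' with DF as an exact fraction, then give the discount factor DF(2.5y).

1 1/2 2463/2500
2 1 469/500
3 3/2 9349/10000
4 2 4659/5000
5 5/2 4423/5000
6 3 8367/10000
7 7/2 509/625
8 4 3857/5000
DF(2.5y) = 4423/5000 ≈ 0.884600

step 1 [0.5y] swap r/2=37/2463: DF=(1 − 37/2463·(0))/(1+37/2463) = 2463/2500 ≈ 0.985200
step 2 [1y] bond c/2=17/400: DF=(127467/125000 − 17/400·(0.985200))/(1+17/400) = 469/500 ≈ 0.938000
step 3 [1.5y] zero: DF = P = 9349/10000 ≈ 0.934900
step 4 [2y] bond c/2=7/400: DF=(3992493/4000000 − 7/400·(0.985200+0.938000+0.934900))/(1+7/400) = 4659/5000 ≈ 0.931800
step 5 [2.5y] bond c/2=33/800: DF=(1723877/1600000 − 33/800·(0.985200+0.938000+0.934900+0.931800))/(1+33/800) = 4423/5000 ≈ 0.884600
step 6 [3y] bond c/2=33/800: DF=(1064037/1000000 − 33/800·(0.985200+0.938000+0.934900+0.931800+0.884600))/(1+33/800) = 8367/10000 ≈ 0.836700
step 7 [3.5y] zero: DF = P = 509/625 ≈ 0.814400
step 8 [4y] bond c/2=33/800: DF=(851321/800000 − 33/800·(0.985200+0.938000+0.934900+0.931800+0.884600+0.836700+0.814400))/(1+33/800) = 3857/5000 ≈ 0.771400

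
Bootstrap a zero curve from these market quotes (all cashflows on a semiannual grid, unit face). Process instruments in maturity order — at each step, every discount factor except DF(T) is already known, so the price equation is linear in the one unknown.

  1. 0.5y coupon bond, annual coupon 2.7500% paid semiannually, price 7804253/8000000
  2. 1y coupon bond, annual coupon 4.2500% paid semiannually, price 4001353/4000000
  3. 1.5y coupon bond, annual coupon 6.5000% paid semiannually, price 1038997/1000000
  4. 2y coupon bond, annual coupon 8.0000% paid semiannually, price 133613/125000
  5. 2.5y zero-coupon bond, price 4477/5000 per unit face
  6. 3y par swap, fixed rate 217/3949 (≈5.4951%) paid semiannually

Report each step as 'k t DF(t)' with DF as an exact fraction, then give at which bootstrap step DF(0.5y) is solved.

1 1/2 9623/10000
2 1 1919/2000
3 3/2 4729/5000
4 2 367/400
5 5/2 4477/5000
6 3 8481/10000
DF(0.5y) is solved at step 1

step 1 [0.5y] bond c/2=11/800: DF=(7804253/8000000 − 11/800·(0))/(1+11/800) = 9623/10000 ≈ 0.962300
step 2 [1y] bond c/2=17/800: DF=(4001353/4000000 − 17/800·(0.962300))/(1+17/800) = 1919/2000 ≈ 0.959500
step 3 [1.5y] bond c/2=13/400: DF=(1038997/1000000 − 13/400·(0.962300+0.959500))/(1+13/400) = 4729/5000 ≈ 0.945800
step 4 [2y] bond c/2=1/25: DF=(133613/125000 − 1/25·(0.962300+0.959500+0.945800))/(1+1/25) = 367/400 ≈ 0.917500
step 5 [2.5y] zero: DF = P = 4477/5000 ≈ 0.895400
step 6 [3y] swap r/2=217/7898: DF=(1 − 217/7898·(0.962300+0.959500+0.945800+0.917500+0.895400))/(1+217/7898) = 8481/10000 ≈ 0.848100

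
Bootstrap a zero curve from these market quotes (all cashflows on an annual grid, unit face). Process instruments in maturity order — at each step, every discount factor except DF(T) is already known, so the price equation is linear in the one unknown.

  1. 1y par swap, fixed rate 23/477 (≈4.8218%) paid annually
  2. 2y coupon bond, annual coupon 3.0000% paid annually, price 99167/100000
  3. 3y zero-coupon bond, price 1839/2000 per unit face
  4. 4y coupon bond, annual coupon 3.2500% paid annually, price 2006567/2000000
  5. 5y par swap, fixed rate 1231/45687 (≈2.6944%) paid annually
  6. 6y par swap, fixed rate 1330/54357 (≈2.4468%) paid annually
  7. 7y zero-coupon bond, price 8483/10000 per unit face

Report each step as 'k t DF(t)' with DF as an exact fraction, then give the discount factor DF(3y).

1 1 477/500
2 2 187/200
3 3 1839/2000
4 4 8833/10000
5 5 8769/10000
6 6 867/1000
7 7 8483/10000
DF(3y) = 1839/2000 ≈ 0.919500

step 1 [1y] swap r/1=23/477: DF=(1 − 23/477·(0))/(1+23/477) = 477/500 ≈ 0.954000
step 2 [2y] bond c/1=3/100: DF=(99167/100000 − 3/100·(0.954000))/(1+3/100) = 187/200 ≈ 0.935000
step 3 [3y] zero: DF = P = 1839/2000 ≈ 0.919500
step 4 [4y] bond c/1=13/400: DF=(2006567/2000000 − 13/400·(0.954000+0.935000+0.919500))/(1+13/400) = 8833/10000 ≈ 0.883300
step 5 [5y] swap r/1=1231/45687: DF=(1 − 1231/45687·(0.954000+0.935000+0.919500+0.883300))/(1+1231/45687) = 8769/10000 ≈ 0.876900
step 6 [6y] swap r/1=1330/54357: DF=(1 − 1330/54357·(0.954000+0.935000+0.919500+0.883300+0.876900))/(1+1330/54357) = 867/1000 ≈ 0.867000
step 7 [7y] zero: DF = P = 8483/10000 ≈ 0.848300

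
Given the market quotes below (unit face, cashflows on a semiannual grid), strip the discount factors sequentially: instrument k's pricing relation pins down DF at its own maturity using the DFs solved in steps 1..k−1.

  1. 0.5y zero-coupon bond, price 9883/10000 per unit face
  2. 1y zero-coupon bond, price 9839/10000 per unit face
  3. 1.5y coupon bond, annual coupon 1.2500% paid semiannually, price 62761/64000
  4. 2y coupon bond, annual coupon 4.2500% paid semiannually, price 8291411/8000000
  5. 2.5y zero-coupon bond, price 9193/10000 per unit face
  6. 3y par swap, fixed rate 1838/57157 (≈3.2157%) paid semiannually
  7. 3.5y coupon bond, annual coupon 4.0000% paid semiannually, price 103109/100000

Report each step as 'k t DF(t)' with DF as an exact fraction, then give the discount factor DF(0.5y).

step 1 [0.5y] zero: DF = P = 9883/10000 ≈ 0.988300
step 2 [1y] zero: DF = P = 9839/10000 ≈ 0.983900
step 3 [1.5y] bond c/2=1/160: DF=(62761/64000 − 1/160·(0.988300+0.983900))/(1+1/160) = 9623/10000 ≈ 0.962300
step 4 [2y] bond c/2=17/800: DF=(8291411/8000000 − 17/800·(0.988300+0.983900+0.962300))/(1+17/800) = 4769/5000 ≈ 0.953800
step 5 [2.5y] zero: DF = P = 9193/10000 ≈ 0.919300
step 6 [3y] swap r/2=919/57157: DF=(1 − 919/57157·(0.988300+0.983900+0.962300+0.953800+0.919300))/(1+919/57157) = 9081/10000 ≈ 0.908100
step 7 [3.5y] bond c/2=1/50: DF=(103109/100000 − 1/50·(0.988300+0.983900+0.962300+0.953800+0.919300+0.908100))/(1+1/50) = 2247/2500 ≈ 0.898800

1 1/2 9883/10000
2 1 9839/10000
3 3/2 9623/10000
4 2 4769/5000
5 5/2 9193/10000
6 3 9081/10000
7 7/2 2247/2500
DF(0.5y) = 9883/10000 ≈ 0.988300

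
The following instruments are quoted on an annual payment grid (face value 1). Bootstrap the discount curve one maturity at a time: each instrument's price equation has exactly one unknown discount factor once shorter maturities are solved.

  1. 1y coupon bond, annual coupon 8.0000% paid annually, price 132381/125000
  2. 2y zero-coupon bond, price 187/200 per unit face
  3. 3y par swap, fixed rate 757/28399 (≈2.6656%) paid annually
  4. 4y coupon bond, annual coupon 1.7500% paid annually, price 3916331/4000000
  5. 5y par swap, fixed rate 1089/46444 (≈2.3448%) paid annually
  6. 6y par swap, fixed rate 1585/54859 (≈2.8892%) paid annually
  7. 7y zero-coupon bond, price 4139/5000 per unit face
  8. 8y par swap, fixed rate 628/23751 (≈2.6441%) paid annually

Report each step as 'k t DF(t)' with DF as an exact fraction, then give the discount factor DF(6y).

step 1 [1y] bond c/1=2/25: DF=(132381/125000 − 2/25·(0))/(1+2/25) = 4903/5000 ≈ 0.980600
step 2 [2y] zero: DF = P = 187/200 ≈ 0.935000
step 3 [3y] swap r/1=757/28399: DF=(1 − 757/28399·(0.980600+0.935000))/(1+757/28399) = 9243/10000 ≈ 0.924300
step 4 [4y] bond c/1=7/400: DF=(3916331/4000000 − 7/400·(0.980600+0.935000+0.924300))/(1+7/400) = 4567/5000 ≈ 0.913400
step 5 [5y] swap r/1=1089/46444: DF=(1 − 1089/46444·(0.980600+0.935000+0.924300+0.913400))/(1+1089/46444) = 8911/10000 ≈ 0.891100
step 6 [6y] swap r/1=1585/54859: DF=(1 − 1585/54859·(0.980600+0.935000+0.924300+0.913400+0.891100))/(1+1585/54859) = 1683/2000 ≈ 0.841500
step 7 [7y] zero: DF = P = 4139/5000 ≈ 0.827800
step 8 [8y] swap r/1=628/23751: DF=(1 − 628/23751·(0.980600+0.935000+0.924300+0.913400+0.891100+0.841500+0.827800))/(1+628/23751) = 2029/2500 ≈ 0.811600

1 1 4903/5000
2 2 187/200
3 3 9243/10000
4 4 4567/5000
5 5 8911/10000
6 6 1683/2000
7 7 4139/5000
8 8 2029/2500
DF(6y) = 1683/2000 ≈ 0.841500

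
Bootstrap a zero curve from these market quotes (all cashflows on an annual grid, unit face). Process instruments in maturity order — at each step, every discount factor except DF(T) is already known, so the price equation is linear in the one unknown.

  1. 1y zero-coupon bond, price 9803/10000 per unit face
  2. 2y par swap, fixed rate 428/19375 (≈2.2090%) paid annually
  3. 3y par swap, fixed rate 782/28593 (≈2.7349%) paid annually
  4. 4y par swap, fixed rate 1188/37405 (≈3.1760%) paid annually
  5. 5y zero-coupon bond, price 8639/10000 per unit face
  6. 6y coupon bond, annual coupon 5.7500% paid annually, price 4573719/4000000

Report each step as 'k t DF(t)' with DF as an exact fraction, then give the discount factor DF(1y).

step 1 [1y] zero: DF = P = 9803/10000 ≈ 0.980300
step 2 [2y] swap r/1=428/19375: DF=(1 − 428/19375·(0.980300))/(1+428/19375) = 2393/2500 ≈ 0.957200
step 3 [3y] swap r/1=782/28593: DF=(1 − 782/28593·(0.980300+0.957200))/(1+782/28593) = 4609/5000 ≈ 0.921800
step 4 [4y] swap r/1=1188/37405: DF=(1 − 1188/37405·(0.980300+0.957200+0.921800))/(1+1188/37405) = 2203/2500 ≈ 0.881200
step 5 [5y] zero: DF = P = 8639/10000 ≈ 0.863900
step 6 [6y] bond c/1=23/400: DF=(4573719/4000000 − 23/400·(0.980300+0.957200+0.921800+0.881200+0.863900))/(1+23/400) = 8309/10000 ≈ 0.830900

1 1 9803/10000
2 2 2393/2500
3 3 4609/5000
4 4 2203/2500
5 5 8639/10000
6 6 8309/10000
DF(1y) = 9803/10000 ≈ 0.980300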